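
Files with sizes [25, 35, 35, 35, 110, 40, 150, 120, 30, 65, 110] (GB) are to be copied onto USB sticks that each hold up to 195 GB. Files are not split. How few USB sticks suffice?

Total = 150 + 120 + 110 + 110 + 65 + 40 + 35 + 35 + 35 + 30 + 25 = 755 GB.
Lower bound: ⌈755/195⌉ = 4 USB sticks.
A packing using 5 USB sticks:
  USB stick 1: 150 + 40 = 190
  USB stick 2: 120 + 65 = 185
  USB stick 3: 110 + 35 + 35 = 180
  USB stick 4: 110 + 35 + 30 = 175
  USB stick 5: 25 = 25
No arrangement into 4 USB sticks stays within capacity, so 5 is optimal.

5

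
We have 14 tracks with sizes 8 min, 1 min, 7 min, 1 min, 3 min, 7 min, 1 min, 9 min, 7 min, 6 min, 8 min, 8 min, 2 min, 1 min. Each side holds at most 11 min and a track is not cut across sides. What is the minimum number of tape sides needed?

8

Total = 9 + 8 + 8 + 8 + 7 + 7 + 7 + 6 + 3 + 2 + 1 + 1 + 1 + 1 = 69 min.
Lower bound: ⌈69/11⌉ = 7 tape sides.
Also, 8 tracks each exceed 11/2 min, and no two of those can share a side, so at least 8 tape sides are needed.
A packing using 8 tape sides:
  side 1: 9 + 2 = 11
  side 2: 8 + 3 = 11
  side 3: 8 + 1 + 1 + 1 = 11
  side 4: 8 + 1 = 9
  side 5: 7 = 7
  side 6: 7 = 7
  side 7: 7 = 7
  side 8: 6 = 6
This matches the lower bound, so 8 is optimal.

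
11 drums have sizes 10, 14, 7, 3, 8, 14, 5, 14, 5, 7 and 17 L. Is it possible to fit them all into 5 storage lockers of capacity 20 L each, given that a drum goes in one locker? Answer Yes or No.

No

Total = 104 L; ⌈104/20⌉ = 6.
At least 6 storage lockers are required, but only 5 are allowed.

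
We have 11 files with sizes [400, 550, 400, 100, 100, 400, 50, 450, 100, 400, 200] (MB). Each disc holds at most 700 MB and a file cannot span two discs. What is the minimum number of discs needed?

Total = 550 + 450 + 400 + 400 + 400 + 400 + 200 + 100 + 100 + 100 + 50 = 3150 MB.
Lower bound: ⌈3150/700⌉ = 5 discs.
Also, 6 files each exceed 350 MB, and no two of those can share a disc, so at least 6 discs are needed.
A packing using 6 discs:
  disc 1: 550 + 100 + 50 = 700
  disc 2: 450 + 200 = 650
  disc 3: 400 + 100 + 100 = 600
  disc 4: 400 = 400
  disc 5: 400 = 400
  disc 6: 400 = 400
This matches the lower bound, so 6 is optimal.

6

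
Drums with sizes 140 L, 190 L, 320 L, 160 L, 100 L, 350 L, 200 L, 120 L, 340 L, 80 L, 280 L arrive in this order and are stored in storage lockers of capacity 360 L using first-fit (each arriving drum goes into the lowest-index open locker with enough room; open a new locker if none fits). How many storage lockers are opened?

  140 → locker 1 (new)  [load 140/360]
  190 → locker 1  [load 330/360]
  320 → locker 2 (new)  [load 320/360]
  160 → locker 3 (new)  [load 160/360]
  100 → locker 3  [load 260/360]
  350 → locker 4 (new)  [load 350/360]
  200 → locker 5 (new)  [load 200/360]
  120 → locker 5  [load 320/360]
  340 → locker 6 (new)  [load 340/360]
  80 → locker 3  [load 340/360]
  280 → locker 7 (new)  [load 280/360]
7 storage lockers opened.

7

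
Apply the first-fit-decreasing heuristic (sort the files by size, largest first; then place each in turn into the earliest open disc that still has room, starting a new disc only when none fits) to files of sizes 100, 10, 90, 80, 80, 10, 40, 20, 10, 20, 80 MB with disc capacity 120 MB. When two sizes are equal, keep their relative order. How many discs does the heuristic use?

Sorted descending: 100, 90, 80, 80, 80, 40, 20, 20, 10, 10, 10.
  100 → disc 1 (new)  [load 100/120]
  90 → disc 2 (new)  [load 90/120]
  80 → disc 3 (new)  [load 80/120]
  80 → disc 4 (new)  [load 80/120]
  80 → disc 5 (new)  [load 80/120]
  40 → disc 3  [load 120/120]
  20 → disc 1  [load 120/120]
  20 → disc 2  [load 110/120]
  10 → disc 2  [load 120/120]
  10 → disc 4  [load 90/120]
  10 → disc 4  [load 100/120]
5 discs opened.

5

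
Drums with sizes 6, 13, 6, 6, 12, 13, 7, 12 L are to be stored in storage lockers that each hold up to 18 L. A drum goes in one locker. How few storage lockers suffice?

5

Total = 13 + 13 + 12 + 12 + 7 + 6 + 6 + 6 = 75 L.
Lower bound: ⌈75/18⌉ = 5 storage lockers.
A packing using 5 storage lockers:
  locker 1: 13 = 13
  locker 2: 13 = 13
  locker 3: 12 + 6 = 18
  locker 4: 12 + 6 = 18
  locker 5: 7 + 6 = 13
This matches the lower bound, so 5 is optimal.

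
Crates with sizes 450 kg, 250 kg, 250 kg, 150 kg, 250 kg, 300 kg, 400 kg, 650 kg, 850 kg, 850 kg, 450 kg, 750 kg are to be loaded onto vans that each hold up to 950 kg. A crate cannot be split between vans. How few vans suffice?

Total = 850 + 850 + 750 + 650 + 450 + 450 + 400 + 300 + 250 + 250 + 250 + 150 = 5600 kg.
Lower bound: ⌈5600/950⌉ = 6 vans.
A packing using 7 vans:
  van 1: 850 = 850
  van 2: 850 = 850
  van 3: 750 + 150 = 900
  van 4: 650 + 300 = 950
  van 5: 450 + 450 = 900
  van 6: 400 + 250 + 250 = 900
  van 7: 250 = 250
No arrangement into 6 vans stays within capacity, so 7 is optimal.

7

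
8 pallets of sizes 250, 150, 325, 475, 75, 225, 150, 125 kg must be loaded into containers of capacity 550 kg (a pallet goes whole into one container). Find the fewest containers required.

4

Total = 475 + 325 + 250 + 225 + 150 + 150 + 125 + 75 = 1775 kg.
Lower bound: ⌈1775/550⌉ = 4 containers.
A packing using 4 containers:
  container 1: 475 + 75 = 550
  container 2: 325 + 225 = 550
  container 3: 250 + 150 + 150 = 550
  container 4: 125 = 125
This matches the lower bound, so 4 is optimal.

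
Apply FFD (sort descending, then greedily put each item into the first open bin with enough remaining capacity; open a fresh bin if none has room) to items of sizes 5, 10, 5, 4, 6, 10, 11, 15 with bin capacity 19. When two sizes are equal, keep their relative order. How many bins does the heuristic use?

Sorted descending: 15, 11, 10, 10, 6, 5, 5, 4.
  15 → bin 1 (new)  [load 15/19]
  11 → bin 2 (new)  [load 11/19]
  10 → bin 3 (new)  [load 10/19]
  10 → bin 4 (new)  [load 10/19]
  6 → bin 2  [load 17/19]
  5 → bin 3  [load 15/19]
  5 → bin 4  [load 15/19]
  4 → bin 1  [load 19/19]
4 bins opened.

4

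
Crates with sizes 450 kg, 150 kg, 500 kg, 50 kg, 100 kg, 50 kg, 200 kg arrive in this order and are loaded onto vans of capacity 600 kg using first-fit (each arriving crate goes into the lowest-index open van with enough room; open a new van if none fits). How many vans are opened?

3

  450 → van 1 (new)  [load 450/600]
  150 → van 1  [load 600/600]
  500 → van 2 (new)  [load 500/600]
  50 → van 2  [load 550/600]
  100 → van 3 (new)  [load 100/600]
  50 → van 2  [load 600/600]
  200 → van 3  [load 300/600]
3 vans opened.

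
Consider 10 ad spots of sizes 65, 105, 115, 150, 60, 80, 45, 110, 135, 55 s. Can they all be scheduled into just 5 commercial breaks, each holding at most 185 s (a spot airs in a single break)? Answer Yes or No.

Total = 920 s; ⌈920/185⌉ = 5.
The bound of 5 does not rule out 5, but exhaustive search shows no assignment into 5 commercial breaks of capacity 185 s exists — the minimum is 6.

No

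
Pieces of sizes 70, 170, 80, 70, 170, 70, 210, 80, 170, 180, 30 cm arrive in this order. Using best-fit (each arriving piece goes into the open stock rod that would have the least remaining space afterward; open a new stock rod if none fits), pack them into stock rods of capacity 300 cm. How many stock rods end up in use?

6

  70 → stock rod 1 (new)  [load 70/300]
  170 → stock rod 1  [load 240/300]
  80 → stock rod 2 (new)  [load 80/300]
  70 → stock rod 2  [load 150/300]
  170 → stock rod 3 (new)  [load 170/300]
  70 → stock rod 3  [load 240/300]
  210 → stock rod 4 (new)  [load 210/300]
  80 → stock rod 4  [load 290/300]
  170 → stock rod 5 (new)  [load 170/300]
  180 → stock rod 6 (new)  [load 180/300]
  30 → stock rod 1  [load 270/300]
6 stock rods opened.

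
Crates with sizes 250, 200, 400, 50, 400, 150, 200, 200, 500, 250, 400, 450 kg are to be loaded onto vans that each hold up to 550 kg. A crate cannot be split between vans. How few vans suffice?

Total = 500 + 450 + 400 + 400 + 400 + 250 + 250 + 200 + 200 + 200 + 150 + 50 = 3450 kg.
Lower bound: ⌈3450/550⌉ = 7 vans.
A packing using 8 vans:
  van 1: 500 + 50 = 550
  van 2: 450 = 450
  van 3: 400 + 150 = 550
  van 4: 400 = 400
  van 5: 400 = 400
  van 6: 250 + 250 = 500
  van 7: 200 + 200 = 400
  van 8: 200 = 200
No arrangement into 7 vans stays within capacity, so 8 is optimal.

8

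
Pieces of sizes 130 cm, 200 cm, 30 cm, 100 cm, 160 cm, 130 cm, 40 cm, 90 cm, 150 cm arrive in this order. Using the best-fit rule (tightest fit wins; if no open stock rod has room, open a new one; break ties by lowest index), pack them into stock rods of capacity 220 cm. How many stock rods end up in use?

6

  130 → stock rod 1 (new)  [load 130/220]
  200 → stock rod 2 (new)  [load 200/220]
  30 → stock rod 1  [load 160/220]
  100 → stock rod 3 (new)  [load 100/220]
  160 → stock rod 4 (new)  [load 160/220]
  130 → stock rod 5 (new)  [load 130/220]
  40 → stock rod 1  [load 200/220]
  90 → stock rod 5  [load 220/220]
  150 → stock rod 6 (new)  [load 150/220]
6 stock rods opened.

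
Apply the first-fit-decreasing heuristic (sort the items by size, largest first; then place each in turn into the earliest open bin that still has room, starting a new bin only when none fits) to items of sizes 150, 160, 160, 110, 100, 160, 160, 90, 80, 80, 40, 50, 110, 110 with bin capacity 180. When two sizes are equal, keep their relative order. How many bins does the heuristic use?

Sorted descending: 160, 160, 160, 160, 150, 110, 110, 110, 100, 90, 80, 80, 50, 40.
  160 → bin 1 (new)  [load 160/180]
  160 → bin 2 (new)  [load 160/180]
  160 → bin 3 (new)  [load 160/180]
  160 → bin 4 (new)  [load 160/180]
  150 → bin 5 (new)  [load 150/180]
  110 → bin 6 (new)  [load 110/180]
  110 → bin 7 (new)  [load 110/180]
  110 → bin 8 (new)  [load 110/180]
  100 → bin 9 (new)  [load 100/180]
  90 → bin 10 (new)  [load 90/180]
  80 → bin 9  [load 180/180]
  80 → bin 10  [load 170/180]
  50 → bin 6  [load 160/180]
  40 → bin 7  [load 150/180]
10 bins opened.

10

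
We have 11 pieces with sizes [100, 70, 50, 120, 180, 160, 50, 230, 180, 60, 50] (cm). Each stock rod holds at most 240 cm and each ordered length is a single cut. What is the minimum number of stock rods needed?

6

Total = 230 + 180 + 180 + 160 + 120 + 100 + 70 + 60 + 50 + 50 + 50 = 1250 cm.
Lower bound: ⌈1250/240⌉ = 6 stock rods.
A packing using 6 stock rods:
  stock rod 1: 230 = 230
  stock rod 2: 180 + 60 = 240
  stock rod 3: 180 + 50 = 230
  stock rod 4: 160 + 70 = 230
  stock rod 5: 120 + 100 = 220
  stock rod 6: 50 + 50 = 100
This matches the lower bound, so 6 is optimal.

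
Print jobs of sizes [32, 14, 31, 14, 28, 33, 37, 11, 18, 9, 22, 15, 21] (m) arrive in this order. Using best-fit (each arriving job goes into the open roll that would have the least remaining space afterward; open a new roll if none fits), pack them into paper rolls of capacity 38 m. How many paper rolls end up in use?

9

  32 → roll 1 (new)  [load 32/38]
  14 → roll 2 (new)  [load 14/38]
  31 → roll 3 (new)  [load 31/38]
  14 → roll 2  [load 28/38]
  28 → roll 4 (new)  [load 28/38]
  33 → roll 5 (new)  [load 33/38]
  37 → roll 6 (new)  [load 37/38]
  11 → roll 7 (new)  [load 11/38]
  18 → roll 7  [load 29/38]
  9 → roll 7  [load 38/38]
  22 → roll 8 (new)  [load 22/38]
  15 → roll 8  [load 37/38]
  21 → roll 9 (new)  [load 21/38]
9 paper rolls opened.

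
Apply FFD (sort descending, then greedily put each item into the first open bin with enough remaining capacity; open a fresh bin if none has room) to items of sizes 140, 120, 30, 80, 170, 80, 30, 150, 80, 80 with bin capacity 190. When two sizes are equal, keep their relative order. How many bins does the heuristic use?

6

Sorted descending: 170, 150, 140, 120, 80, 80, 80, 80, 30, 30.
  170 → bin 1 (new)  [load 170/190]
  150 → bin 2 (new)  [load 150/190]
  140 → bin 3 (new)  [load 140/190]
  120 → bin 4 (new)  [load 120/190]
  80 → bin 5 (new)  [load 80/190]
  80 → bin 5  [load 160/190]
  80 → bin 6 (new)  [load 80/190]
  80 → bin 6  [load 160/190]
  30 → bin 2  [load 180/190]
  30 → bin 3  [load 170/190]
6 bins opened.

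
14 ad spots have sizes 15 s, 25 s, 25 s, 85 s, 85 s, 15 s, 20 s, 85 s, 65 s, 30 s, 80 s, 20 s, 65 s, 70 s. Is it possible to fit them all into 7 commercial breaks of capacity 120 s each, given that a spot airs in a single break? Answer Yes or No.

Yes

A valid assignment using 7 commercial breaks:
  break 1: 85 + 30 = 115
  break 2: 85 + 25 = 110
  break 3: 85 + 25 = 110
  break 4: 80 + 20 + 20 = 120
  break 5: 70 + 15 + 15 = 100
  break 6: 65 = 65
  break 7: 65 = 65
Every load is within 120 s, so 7 commercial breaks suffice.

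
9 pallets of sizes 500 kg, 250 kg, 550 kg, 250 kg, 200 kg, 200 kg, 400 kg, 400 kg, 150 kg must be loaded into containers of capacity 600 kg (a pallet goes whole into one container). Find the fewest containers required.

6

Total = 550 + 500 + 400 + 400 + 250 + 250 + 200 + 200 + 150 = 2900 kg.
Lower bound: ⌈2900/600⌉ = 5 containers.
A packing using 6 containers:
  container 1: 550 = 550
  container 2: 500 = 500
  container 3: 400 + 200 = 600
  container 4: 400 + 200 = 600
  container 5: 250 + 250 = 500
  container 6: 150 = 150
No arrangement into 5 containers stays within capacity, so 6 is optimal.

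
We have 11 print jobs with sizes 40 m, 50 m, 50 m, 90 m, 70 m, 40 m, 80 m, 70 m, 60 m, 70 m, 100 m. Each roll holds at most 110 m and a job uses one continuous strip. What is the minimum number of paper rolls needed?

Total = 100 + 90 + 80 + 70 + 70 + 70 + 60 + 50 + 50 + 40 + 40 = 720 m.
Lower bound: ⌈720/110⌉ = 7 paper rolls.
A packing using 8 paper rolls:
  roll 1: 100 = 100
  roll 2: 90 = 90
  roll 3: 80 = 80
  roll 4: 70 + 40 = 110
  roll 5: 70 + 40 = 110
  roll 6: 70 = 70
  roll 7: 60 + 50 = 110
  roll 8: 50 = 50
No arrangement into 7 paper rolls stays within capacity, so 8 is optimal.

8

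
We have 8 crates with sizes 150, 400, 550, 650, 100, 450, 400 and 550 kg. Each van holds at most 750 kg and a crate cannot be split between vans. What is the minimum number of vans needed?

Total = 650 + 550 + 550 + 450 + 400 + 400 + 150 + 100 = 3250 kg.
Lower bound: ⌈3250/750⌉ = 5 vans.
Also, 6 crates each exceed 375 kg, and no two of those can share a van, so at least 6 vans are needed.
A packing using 6 vans:
  van 1: 650 + 100 = 750
  van 2: 550 + 150 = 700
  van 3: 550 = 550
  van 4: 450 = 450
  van 5: 400 = 400
  van 6: 400 = 400
This matches the lower bound, so 6 is optimal.

6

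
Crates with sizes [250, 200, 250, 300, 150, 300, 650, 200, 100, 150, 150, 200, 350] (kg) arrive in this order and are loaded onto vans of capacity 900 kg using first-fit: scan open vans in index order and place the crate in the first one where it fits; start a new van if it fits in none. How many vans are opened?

4

  250 → van 1 (new)  [load 250/900]
  200 → van 1  [load 450/900]
  250 → van 1  [load 700/900]
  300 → van 2 (new)  [load 300/900]
  150 → van 1  [load 850/900]
  300 → van 2  [load 600/900]
  650 → van 3 (new)  [load 650/900]
  200 → van 2  [load 800/900]
  100 → van 2  [load 900/900]
  150 → van 3  [load 800/900]
  150 → van 4 (new)  [load 150/900]
  200 → van 4  [load 350/900]
  350 → van 4  [load 700/900]
4 vans opened.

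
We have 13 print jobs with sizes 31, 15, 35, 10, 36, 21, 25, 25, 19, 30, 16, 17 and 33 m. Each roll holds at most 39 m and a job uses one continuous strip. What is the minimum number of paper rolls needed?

Total = 36 + 35 + 33 + 31 + 30 + 25 + 25 + 21 + 19 + 17 + 16 + 15 + 10 = 313 m.
Lower bound: ⌈313/39⌉ = 9 paper rolls.
A packing using 10 paper rolls:
  roll 1: 36 = 36
  roll 2: 35 = 35
  roll 3: 33 = 33
  roll 4: 31 = 31
  roll 5: 30 = 30
  roll 6: 25 + 10 = 35
  roll 7: 25 = 25
  roll 8: 21 + 17 = 38
  roll 9: 19 + 16 = 35
  roll 10: 15 = 15
No arrangement into 9 paper rolls stays within capacity, so 10 is optimal.

10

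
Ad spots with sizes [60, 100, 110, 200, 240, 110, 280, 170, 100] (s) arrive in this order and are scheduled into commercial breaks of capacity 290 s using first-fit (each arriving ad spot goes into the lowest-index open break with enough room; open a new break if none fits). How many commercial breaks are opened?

6

  60 → break 1 (new)  [load 60/290]
  100 → break 1  [load 160/290]
  110 → break 1  [load 270/290]
  200 → break 2 (new)  [load 200/290]
  240 → break 3 (new)  [load 240/290]
  110 → break 4 (new)  [load 110/290]
  280 → break 5 (new)  [load 280/290]
  170 → break 4  [load 280/290]
  100 → break 6 (new)  [load 100/290]
6 commercial breaks opened.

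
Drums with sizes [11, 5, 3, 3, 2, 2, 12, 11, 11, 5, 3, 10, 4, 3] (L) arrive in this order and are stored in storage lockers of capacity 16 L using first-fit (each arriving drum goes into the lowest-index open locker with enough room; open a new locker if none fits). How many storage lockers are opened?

  11 → locker 1 (new)  [load 11/16]
  5 → locker 1  [load 16/16]
  3 → locker 2 (new)  [load 3/16]
  3 → locker 2  [load 6/16]
  2 → locker 2  [load 8/16]
  2 → locker 2  [load 10/16]
  12 → locker 3 (new)  [load 12/16]
  11 → locker 4 (new)  [load 11/16]
  11 → locker 5 (new)  [load 11/16]
  5 → locker 2  [load 15/16]
  3 → locker 3  [load 15/16]
  10 → locker 6 (new)  [load 10/16]
  4 → locker 4  [load 15/16]
  3 → locker 5  [load 14/16]
6 storage lockers opened.

6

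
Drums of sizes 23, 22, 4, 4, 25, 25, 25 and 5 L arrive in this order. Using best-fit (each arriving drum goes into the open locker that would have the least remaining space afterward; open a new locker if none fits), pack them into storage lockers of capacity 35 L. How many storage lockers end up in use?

5

  23 → locker 1 (new)  [load 23/35]
  22 → locker 2 (new)  [load 22/35]
  4 → locker 1  [load 27/35]
  4 → locker 1  [load 31/35]
  25 → locker 3 (new)  [load 25/35]
  25 → locker 4 (new)  [load 25/35]
  25 → locker 5 (new)  [load 25/35]
  5 → locker 3  [load 30/35]
5 storage lockers opened.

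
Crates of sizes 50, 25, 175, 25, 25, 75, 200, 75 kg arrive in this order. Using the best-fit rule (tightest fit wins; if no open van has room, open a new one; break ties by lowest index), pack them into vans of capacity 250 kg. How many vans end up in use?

  50 → van 1 (new)  [load 50/250]
  25 → van 1  [load 75/250]
  175 → van 1  [load 250/250]
  25 → van 2 (new)  [load 25/250]
  25 → van 2  [load 50/250]
  75 → van 2  [load 125/250]
  200 → van 3 (new)  [load 200/250]
  75 → van 2  [load 200/250]
3 vans opened.

3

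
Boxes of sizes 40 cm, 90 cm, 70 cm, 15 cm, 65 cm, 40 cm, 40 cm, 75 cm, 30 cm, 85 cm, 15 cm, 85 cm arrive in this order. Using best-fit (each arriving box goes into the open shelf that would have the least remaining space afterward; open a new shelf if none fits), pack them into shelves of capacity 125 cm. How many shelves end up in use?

6

  40 → shelf 1 (new)  [load 40/125]
  90 → shelf 2 (new)  [load 90/125]
  70 → shelf 1  [load 110/125]
  15 → shelf 1  [load 125/125]
  65 → shelf 3 (new)  [load 65/125]
  40 → shelf 3  [load 105/125]
  40 → shelf 4 (new)  [load 40/125]
  75 → shelf 4  [load 115/125]
  30 → shelf 2  [load 120/125]
  85 → shelf 5 (new)  [load 85/125]
  15 → shelf 3  [load 120/125]
  85 → shelf 6 (new)  [load 85/125]
6 shelves opened.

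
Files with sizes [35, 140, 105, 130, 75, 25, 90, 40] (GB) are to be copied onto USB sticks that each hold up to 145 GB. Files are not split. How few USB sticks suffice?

5

Total = 140 + 130 + 105 + 90 + 75 + 40 + 35 + 25 = 640 GB.
Lower bound: ⌈640/145⌉ = 5 USB sticks.
A packing using 5 USB sticks:
  USB stick 1: 140 = 140
  USB stick 2: 130 = 130
  USB stick 3: 105 + 40 = 145
  USB stick 4: 90 + 35 = 125
  USB stick 5: 75 + 25 = 100
This matches the lower bound, so 5 is optimal.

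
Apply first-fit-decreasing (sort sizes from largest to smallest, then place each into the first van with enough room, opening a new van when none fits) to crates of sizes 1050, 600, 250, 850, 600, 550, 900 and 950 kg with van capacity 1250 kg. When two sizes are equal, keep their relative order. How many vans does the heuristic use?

6

Sorted descending: 1050, 950, 900, 850, 600, 600, 550, 250.
  1050 → van 1 (new)  [load 1050/1250]
  950 → van 2 (new)  [load 950/1250]
  900 → van 3 (new)  [load 900/1250]
  850 → van 4 (new)  [load 850/1250]
  600 → van 5 (new)  [load 600/1250]
  600 → van 5  [load 1200/1250]
  550 → van 6 (new)  [load 550/1250]
  250 → van 2  [load 1200/1250]
6 vans opened.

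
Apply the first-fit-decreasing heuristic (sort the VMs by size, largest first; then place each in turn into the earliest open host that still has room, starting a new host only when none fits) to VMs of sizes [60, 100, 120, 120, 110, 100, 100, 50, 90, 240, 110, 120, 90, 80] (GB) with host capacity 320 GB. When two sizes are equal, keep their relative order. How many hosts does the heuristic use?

5

Sorted descending: 240, 120, 120, 120, 110, 110, 100, 100, 100, 90, 90, 80, 60, 50.
  240 → host 1 (new)  [load 240/320]
  120 → host 2 (new)  [load 120/320]
  120 → host 2  [load 240/320]
  120 → host 3 (new)  [load 120/320]
  110 → host 3  [load 230/320]
  110 → host 4 (new)  [load 110/320]
  100 → host 4  [load 210/320]
  100 → host 4  [load 310/320]
  100 → host 5 (new)  [load 100/320]
  90 → host 3  [load 320/320]
  90 → host 5  [load 190/320]
  80 → host 1  [load 320/320]
  60 → host 2  [load 300/320]
  50 → host 5  [load 240/320]
5 hosts opened.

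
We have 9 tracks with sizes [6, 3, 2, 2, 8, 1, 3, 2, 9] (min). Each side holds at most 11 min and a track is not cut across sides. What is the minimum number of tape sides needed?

Total = 9 + 8 + 6 + 3 + 3 + 2 + 2 + 2 + 1 = 36 min.
Lower bound: ⌈36/11⌉ = 4 tape sides.
A packing using 4 tape sides:
  side 1: 9 + 2 = 11
  side 2: 8 + 3 = 11
  side 3: 6 + 3 + 2 = 11
  side 4: 2 + 1 = 3
This matches the lower bound, so 4 is optimal.

4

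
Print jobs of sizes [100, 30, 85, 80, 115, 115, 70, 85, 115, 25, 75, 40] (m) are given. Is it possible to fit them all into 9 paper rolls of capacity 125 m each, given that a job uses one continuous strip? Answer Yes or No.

A valid assignment using 9 paper rolls:
  roll 1: 115 = 115
  roll 2: 115 = 115
  roll 3: 115 = 115
  roll 4: 100 + 25 = 125
  roll 5: 85 + 40 = 125
  roll 6: 85 + 30 = 115
  roll 7: 80 = 80
  roll 8: 75 = 75
  roll 9: 70 = 70
Every load is within 125 m, so 9 paper rolls suffice.

Yes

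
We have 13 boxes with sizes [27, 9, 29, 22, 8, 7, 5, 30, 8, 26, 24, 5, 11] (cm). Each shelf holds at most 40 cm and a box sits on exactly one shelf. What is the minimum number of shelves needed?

Total = 30 + 29 + 27 + 26 + 24 + 22 + 11 + 9 + 8 + 8 + 7 + 5 + 5 = 211 cm.
Lower bound: ⌈211/40⌉ = 6 shelves.
A packing using 6 shelves:
  shelf 1: 30 + 9 = 39
  shelf 2: 29 + 11 = 40
  shelf 3: 27 + 8 + 5 = 40
  shelf 4: 26 + 8 + 5 = 39
  shelf 5: 24 + 7 = 31
  shelf 6: 22 = 22
This matches the lower bound, so 6 is optimal.

6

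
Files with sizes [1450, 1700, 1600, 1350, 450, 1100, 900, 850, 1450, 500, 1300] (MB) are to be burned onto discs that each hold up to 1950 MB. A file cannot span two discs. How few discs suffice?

Total = 1700 + 1600 + 1450 + 1450 + 1350 + 1300 + 1100 + 900 + 850 + 500 + 450 = 12650 MB.
Lower bound: ⌈12650/1950⌉ = 7 discs.
A packing using 8 discs:
  disc 1: 1700 = 1700
  disc 2: 1600 = 1600
  disc 3: 1450 + 500 = 1950
  disc 4: 1450 + 450 = 1900
  disc 5: 1350 = 1350
  disc 6: 1300 = 1300
  disc 7: 1100 + 850 = 1950
  disc 8: 900 = 900
No arrangement into 7 discs stays within capacity, so 8 is optimal.

8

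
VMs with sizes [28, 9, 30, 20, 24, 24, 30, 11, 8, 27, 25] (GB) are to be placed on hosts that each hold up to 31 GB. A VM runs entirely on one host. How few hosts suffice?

9

Total = 30 + 30 + 28 + 27 + 25 + 24 + 24 + 20 + 11 + 9 + 8 = 236 GB.
Lower bound: ⌈236/31⌉ = 8 hosts.
A packing using 9 hosts:
  host 1: 30 = 30
  host 2: 30 = 30
  host 3: 28 = 28
  host 4: 27 = 27
  host 5: 25 = 25
  host 6: 24 = 24
  host 7: 24 = 24
  host 8: 20 + 11 = 31
  host 9: 9 + 8 = 17
No arrangement into 8 hosts stays within capacity, so 9 is optimal.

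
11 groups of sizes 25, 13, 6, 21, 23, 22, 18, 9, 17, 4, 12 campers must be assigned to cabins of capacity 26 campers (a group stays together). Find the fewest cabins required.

7

Total = 25 + 23 + 22 + 21 + 18 + 17 + 13 + 12 + 9 + 6 + 4 = 170 campers.
Lower bound: ⌈170/26⌉ = 7 cabins.
A packing using 7 cabins:
  cabin 1: 25 = 25
  cabin 2: 23 = 23
  cabin 3: 22 + 4 = 26
  cabin 4: 21 = 21
  cabin 5: 18 + 6 = 24
  cabin 6: 17 + 9 = 26
  cabin 7: 13 + 12 = 25
This matches the lower bound, so 7 is optimal.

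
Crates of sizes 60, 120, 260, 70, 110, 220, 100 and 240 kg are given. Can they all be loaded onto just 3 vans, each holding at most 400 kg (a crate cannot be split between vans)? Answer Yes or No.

A valid assignment using 3 vans:
  van 1: 260 + 120 = 380
  van 2: 240 + 100 + 60 = 400
  van 3: 220 + 110 + 70 = 400
Every load is within 400 kg, so 3 vans suffice.

Yes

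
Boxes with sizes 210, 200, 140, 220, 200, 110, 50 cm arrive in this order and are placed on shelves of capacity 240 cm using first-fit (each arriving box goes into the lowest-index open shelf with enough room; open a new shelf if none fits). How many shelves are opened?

  210 → shelf 1 (new)  [load 210/240]
  200 → shelf 2 (new)  [load 200/240]
  140 → shelf 3 (new)  [load 140/240]
  220 → shelf 4 (new)  [load 220/240]
  200 → shelf 5 (new)  [load 200/240]
  110 → shelf 6 (new)  [load 110/240]
  50 → shelf 3  [load 190/240]
6 shelves opened.

6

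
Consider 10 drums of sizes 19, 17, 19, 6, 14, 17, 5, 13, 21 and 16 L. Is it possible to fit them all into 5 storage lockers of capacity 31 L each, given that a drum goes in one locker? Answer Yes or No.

Total = 147 L; ⌈147/31⌉ = 5.
6 drums each exceed half the capacity and cannot share a locker, forcing at least 6 storage lockers.
At least 6 storage lockers are required, but only 5 are allowed.

No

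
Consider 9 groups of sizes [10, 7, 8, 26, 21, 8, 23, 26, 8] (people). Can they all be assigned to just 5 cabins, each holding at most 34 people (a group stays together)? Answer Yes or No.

A valid assignment using 5 cabins:
  cabin 1: 26 + 8 = 34
  cabin 2: 26 + 8 = 34
  cabin 3: 23 + 10 = 33
  cabin 4: 21 + 8 = 29
  cabin 5: 7 = 7
Every load is within 34 people, so 5 cabins suffice.

Yes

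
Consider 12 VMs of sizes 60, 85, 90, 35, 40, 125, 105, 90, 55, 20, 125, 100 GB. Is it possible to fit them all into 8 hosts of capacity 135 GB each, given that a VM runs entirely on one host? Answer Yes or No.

Yes

A valid assignment using 8 hosts:
  host 1: 125 = 125
  host 2: 125 = 125
  host 3: 105 + 20 = 125
  host 4: 100 + 35 = 135
  host 5: 90 + 40 = 130
  host 6: 90 = 90
  host 7: 85 = 85
  host 8: 60 + 55 = 115
Every load is within 135 GB, so 8 hosts suffice.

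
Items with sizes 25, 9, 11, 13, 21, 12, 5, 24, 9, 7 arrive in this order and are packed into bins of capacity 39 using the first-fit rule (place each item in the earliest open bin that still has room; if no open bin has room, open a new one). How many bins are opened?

4

  25 → bin 1 (new)  [load 25/39]
  9 → bin 1  [load 34/39]
  11 → bin 2 (new)  [load 11/39]
  13 → bin 2  [load 24/39]
  21 → bin 3 (new)  [load 21/39]
  12 → bin 2  [load 36/39]
  5 → bin 1  [load 39/39]
  24 → bin 4 (new)  [load 24/39]
  9 → bin 3  [load 30/39]
  7 → bin 3  [load 37/39]
4 bins opened.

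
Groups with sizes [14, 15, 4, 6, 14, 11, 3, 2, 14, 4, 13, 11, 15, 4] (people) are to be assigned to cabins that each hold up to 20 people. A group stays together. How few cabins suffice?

8

Total = 15 + 15 + 14 + 14 + 14 + 13 + 11 + 11 + 6 + 4 + 4 + 4 + 3 + 2 = 130 people.
Lower bound: ⌈130/20⌉ = 7 cabins.
Also, 8 groups each exceed 10 people, and no two of those can share a cabin, so at least 8 cabins are needed.
A packing using 8 cabins:
  cabin 1: 15 + 4 = 19
  cabin 2: 15 + 4 = 19
  cabin 3: 14 + 6 = 20
  cabin 4: 14 + 4 + 2 = 20
  cabin 5: 14 + 3 = 17
  cabin 6: 13 = 13
  cabin 7: 11 = 11
  cabin 8: 11 = 11
This matches the lower bound, so 8 is optimal.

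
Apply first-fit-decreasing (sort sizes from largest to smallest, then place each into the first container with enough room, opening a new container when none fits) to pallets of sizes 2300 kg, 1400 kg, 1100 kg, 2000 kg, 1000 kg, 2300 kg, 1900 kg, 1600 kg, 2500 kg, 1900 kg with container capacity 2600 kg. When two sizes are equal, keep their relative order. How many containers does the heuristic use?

8

Sorted descending: 2500, 2300, 2300, 2000, 1900, 1900, 1600, 1400, 1100, 1000.
  2500 → container 1 (new)  [load 2500/2600]
  2300 → container 2 (new)  [load 2300/2600]
  2300 → container 3 (new)  [load 2300/2600]
  2000 → container 4 (new)  [load 2000/2600]
  1900 → container 5 (new)  [load 1900/2600]
  1900 → container 6 (new)  [load 1900/2600]
  1600 → container 7 (new)  [load 1600/2600]
  1400 → container 8 (new)  [load 1400/2600]
  1100 → container 8  [load 2500/2600]
  1000 → container 7  [load 2600/2600]
8 containers opened.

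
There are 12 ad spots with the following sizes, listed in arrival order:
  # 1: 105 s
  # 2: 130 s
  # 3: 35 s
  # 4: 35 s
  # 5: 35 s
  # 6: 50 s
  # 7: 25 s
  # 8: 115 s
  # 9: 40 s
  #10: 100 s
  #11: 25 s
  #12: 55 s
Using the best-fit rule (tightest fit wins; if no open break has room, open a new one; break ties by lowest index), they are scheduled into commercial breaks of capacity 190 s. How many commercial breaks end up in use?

  105 → break 1 (new)  [load 105/190]
  130 → break 2 (new)  [load 130/190]
  35 → break 2  [load 165/190]
  35 → break 1  [load 140/190]
  35 → break 1  [load 175/190]
  50 → break 3 (new)  [load 50/190]
  25 → break 2  [load 190/190]
  115 → break 3  [load 165/190]
  40 → break 4 (new)  [load 40/190]
  100 → break 4  [load 140/190]
  25 → break 3  [load 190/190]
  55 → break 5 (new)  [load 55/190]
5 commercial breaks opened.

5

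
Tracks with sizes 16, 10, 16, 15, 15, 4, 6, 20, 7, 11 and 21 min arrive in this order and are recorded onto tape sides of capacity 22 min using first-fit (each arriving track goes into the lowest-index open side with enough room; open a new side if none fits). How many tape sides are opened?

8

  16 → side 1 (new)  [load 16/22]
  10 → side 2 (new)  [load 10/22]
  16 → side 3 (new)  [load 16/22]
  15 → side 4 (new)  [load 15/22]
  15 → side 5 (new)  [load 15/22]
  4 → side 1  [load 20/22]
  6 → side 2  [load 16/22]
  20 → side 6 (new)  [load 20/22]
  7 → side 4  [load 22/22]
  11 → side 7 (new)  [load 11/22]
  21 → side 8 (new)  [load 21/22]
8 tape sides opened.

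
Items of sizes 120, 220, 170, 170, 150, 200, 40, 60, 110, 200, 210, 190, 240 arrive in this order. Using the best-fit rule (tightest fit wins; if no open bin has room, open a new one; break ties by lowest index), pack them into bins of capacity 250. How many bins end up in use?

10

  120 → bin 1 (new)  [load 120/250]
  220 → bin 2 (new)  [load 220/250]
  170 → bin 3 (new)  [load 170/250]
  170 → bin 4 (new)  [load 170/250]
  150 → bin 5 (new)  [load 150/250]
  200 → bin 6 (new)  [load 200/250]
  40 → bin 6  [load 240/250]
  60 → bin 3  [load 230/250]
  110 → bin 1  [load 230/250]
  200 → bin 7 (new)  [load 200/250]
  210 → bin 8 (new)  [load 210/250]
  190 → bin 9 (new)  [load 190/250]
  240 → bin 10 (new)  [load 240/250]
10 bins opened.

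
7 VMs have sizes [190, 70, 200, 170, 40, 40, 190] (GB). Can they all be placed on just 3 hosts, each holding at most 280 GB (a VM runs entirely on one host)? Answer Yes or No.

Total = 900 GB; ⌈900/280⌉ = 4.
At least 4 hosts are required, but only 3 are allowed.

No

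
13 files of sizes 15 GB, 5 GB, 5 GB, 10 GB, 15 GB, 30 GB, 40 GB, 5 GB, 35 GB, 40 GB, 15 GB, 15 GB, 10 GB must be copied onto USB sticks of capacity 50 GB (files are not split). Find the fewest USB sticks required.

5

Total = 40 + 40 + 35 + 30 + 15 + 15 + 15 + 15 + 10 + 10 + 5 + 5 + 5 = 240 GB.
Lower bound: ⌈240/50⌉ = 5 USB sticks.
A packing using 5 USB sticks:
  USB stick 1: 40 + 10 = 50
  USB stick 2: 40 + 10 = 50
  USB stick 3: 35 + 15 = 50
  USB stick 4: 30 + 15 + 5 = 50
  USB stick 5: 15 + 15 + 5 + 5 = 40
This matches the lower bound, so 5 is optimal.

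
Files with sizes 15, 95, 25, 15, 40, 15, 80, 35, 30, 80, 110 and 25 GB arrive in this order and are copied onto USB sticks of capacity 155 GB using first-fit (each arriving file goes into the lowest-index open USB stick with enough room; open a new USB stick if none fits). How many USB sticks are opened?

4

  15 → USB stick 1 (new)  [load 15/155]
  95 → USB stick 1  [load 110/155]
  25 → USB stick 1  [load 135/155]
  15 → USB stick 1  [load 150/155]
  40 → USB stick 2 (new)  [load 40/155]
  15 → USB stick 2  [load 55/155]
  80 → USB stick 2  [load 135/155]
  35 → USB stick 3 (new)  [load 35/155]
  30 → USB stick 3  [load 65/155]
  80 → USB stick 3  [load 145/155]
  110 → USB stick 4 (new)  [load 110/155]
  25 → USB stick 4  [load 135/155]
4 USB sticks opened.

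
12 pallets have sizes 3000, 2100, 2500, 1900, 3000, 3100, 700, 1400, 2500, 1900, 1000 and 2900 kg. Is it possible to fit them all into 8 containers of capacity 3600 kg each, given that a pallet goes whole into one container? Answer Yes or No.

No

Total = 26000 kg; ⌈26000/3600⌉ = 8.
9 pallets each exceed half the capacity and cannot share a container, forcing at least 9 containers.
At least 9 containers are required, but only 8 are allowed.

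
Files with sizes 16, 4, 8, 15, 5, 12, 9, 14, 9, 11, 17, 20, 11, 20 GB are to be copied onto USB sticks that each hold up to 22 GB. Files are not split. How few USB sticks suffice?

9

Total = 20 + 20 + 17 + 16 + 15 + 14 + 12 + 11 + 11 + 9 + 9 + 8 + 5 + 4 = 171 GB.
Lower bound: ⌈171/22⌉ = 8 USB sticks.
A packing using 9 USB sticks:
  USB stick 1: 20 = 20
  USB stick 2: 20 = 20
  USB stick 3: 17 + 5 = 22
  USB stick 4: 16 + 4 = 20
  USB stick 5: 15 = 15
  USB stick 6: 14 + 8 = 22
  USB stick 7: 12 + 9 = 21
  USB stick 8: 11 + 11 = 22
  USB stick 9: 9 = 9
No arrangement into 8 USB sticks stays within capacity, so 9 is optimal.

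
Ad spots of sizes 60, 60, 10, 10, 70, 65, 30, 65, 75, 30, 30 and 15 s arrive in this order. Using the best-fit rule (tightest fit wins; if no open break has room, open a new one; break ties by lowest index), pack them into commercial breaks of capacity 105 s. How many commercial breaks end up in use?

  60 → break 1 (new)  [load 60/105]
  60 → break 2 (new)  [load 60/105]
  10 → break 1  [load 70/105]
  10 → break 1  [load 80/105]
  70 → break 3 (new)  [load 70/105]
  65 → break 4 (new)  [load 65/105]
  30 → break 3  [load 100/105]
  65 → break 5 (new)  [load 65/105]
  75 → break 6 (new)  [load 75/105]
  30 → break 6  [load 105/105]
  30 → break 4  [load 95/105]
  15 → break 1  [load 95/105]
6 commercial breaks opened.

6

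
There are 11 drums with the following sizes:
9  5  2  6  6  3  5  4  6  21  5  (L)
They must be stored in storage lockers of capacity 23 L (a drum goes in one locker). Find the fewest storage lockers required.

4

Total = 21 + 9 + 6 + 6 + 6 + 5 + 5 + 5 + 4 + 3 + 2 = 72 L.
Lower bound: ⌈72/23⌉ = 4 storage lockers.
A packing using 4 storage lockers:
  locker 1: 21 + 2 = 23
  locker 2: 9 + 6 + 6 = 21
  locker 3: 6 + 5 + 5 + 5 = 21
  locker 4: 4 + 3 = 7
This matches the lower bound, so 4 is optimal.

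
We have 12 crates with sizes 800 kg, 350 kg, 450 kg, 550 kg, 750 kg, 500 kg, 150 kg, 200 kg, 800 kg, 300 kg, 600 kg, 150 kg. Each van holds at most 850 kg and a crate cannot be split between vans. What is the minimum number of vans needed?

7

Total = 800 + 800 + 750 + 600 + 550 + 500 + 450 + 350 + 300 + 200 + 150 + 150 = 5600 kg.
Lower bound: ⌈5600/850⌉ = 7 vans.
A packing using 7 vans:
  van 1: 800 = 800
  van 2: 800 = 800
  van 3: 750 = 750
  van 4: 600 + 200 = 800
  van 5: 550 + 300 = 850
  van 6: 500 + 350 = 850
  van 7: 450 + 150 + 150 = 750
This matches the lower bound, so 7 is optimal.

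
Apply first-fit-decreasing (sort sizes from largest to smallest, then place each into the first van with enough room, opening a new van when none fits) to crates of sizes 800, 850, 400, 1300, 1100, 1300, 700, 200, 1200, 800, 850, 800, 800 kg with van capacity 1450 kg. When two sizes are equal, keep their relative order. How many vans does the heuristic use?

11

Sorted descending: 1300, 1300, 1200, 1100, 850, 850, 800, 800, 800, 800, 700, 400, 200.
  1300 → van 1 (new)  [load 1300/1450]
  1300 → van 2 (new)  [load 1300/1450]
  1200 → van 3 (new)  [load 1200/1450]
  1100 → van 4 (new)  [load 1100/1450]
  850 → van 5 (new)  [load 850/1450]
  850 → van 6 (new)  [load 850/1450]
  800 → van 7 (new)  [load 800/1450]
  800 → van 8 (new)  [load 800/1450]
  800 → van 9 (new)  [load 800/1450]
  800 → van 10 (new)  [load 800/1450]
  700 → van 11 (new)  [load 700/1450]
  400 → van 5  [load 1250/1450]
  200 → van 3  [load 1400/1450]
11 vans opened.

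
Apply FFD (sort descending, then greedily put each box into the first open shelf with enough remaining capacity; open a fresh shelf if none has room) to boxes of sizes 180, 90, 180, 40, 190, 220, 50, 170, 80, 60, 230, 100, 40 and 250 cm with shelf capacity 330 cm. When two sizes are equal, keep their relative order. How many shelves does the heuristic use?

7

Sorted descending: 250, 230, 220, 190, 180, 180, 170, 100, 90, 80, 60, 50, 40, 40.
  250 → shelf 1 (new)  [load 250/330]
  230 → shelf 2 (new)  [load 230/330]
  220 → shelf 3 (new)  [load 220/330]
  190 → shelf 4 (new)  [load 190/330]
  180 → shelf 5 (new)  [load 180/330]
  180 → shelf 6 (new)  [load 180/330]
  170 → shelf 7 (new)  [load 170/330]
  100 → shelf 2  [load 330/330]
  90 → shelf 3  [load 310/330]
  80 → shelf 1  [load 330/330]
  60 → shelf 4  [load 250/330]
  50 → shelf 4  [load 300/330]
  40 → shelf 5  [load 220/330]
  40 → shelf 5  [load 260/330]
7 shelves opened.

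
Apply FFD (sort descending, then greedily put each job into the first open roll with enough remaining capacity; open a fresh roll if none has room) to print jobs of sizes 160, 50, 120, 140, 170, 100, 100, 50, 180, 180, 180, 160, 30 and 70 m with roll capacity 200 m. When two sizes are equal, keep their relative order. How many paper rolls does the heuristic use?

Sorted descending: 180, 180, 180, 170, 160, 160, 140, 120, 100, 100, 70, 50, 50, 30.
  180 → roll 1 (new)  [load 180/200]
  180 → roll 2 (new)  [load 180/200]
  180 → roll 3 (new)  [load 180/200]
  170 → roll 4 (new)  [load 170/200]
  160 → roll 5 (new)  [load 160/200]
  160 → roll 6 (new)  [load 160/200]
  140 → roll 7 (new)  [load 140/200]
  120 → roll 8 (new)  [load 120/200]
  100 → roll 9 (new)  [load 100/200]
  100 → roll 9  [load 200/200]
  70 → roll 8  [load 190/200]
  50 → roll 7  [load 190/200]
  50 → roll 10 (new)  [load 50/200]
  30 → roll 4  [load 200/200]
10 paper rolls opened.

10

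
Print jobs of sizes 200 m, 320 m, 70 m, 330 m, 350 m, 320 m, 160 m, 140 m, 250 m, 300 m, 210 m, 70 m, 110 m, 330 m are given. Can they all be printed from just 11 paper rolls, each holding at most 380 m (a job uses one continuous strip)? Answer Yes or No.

Yes

A valid assignment using 10 paper rolls:
  roll 1: 350 = 350
  roll 2: 330 = 330
  roll 3: 330 = 330
  roll 4: 320 = 320
  roll 5: 320 = 320
  roll 6: 300 + 70 = 370
  roll 7: 250 + 110 = 360
  roll 8: 210 + 160 = 370
  roll 9: 200 + 140 = 340
  roll 10: 70 = 70
That uses only 10 ≤ 11, so 11 paper rolls are enough.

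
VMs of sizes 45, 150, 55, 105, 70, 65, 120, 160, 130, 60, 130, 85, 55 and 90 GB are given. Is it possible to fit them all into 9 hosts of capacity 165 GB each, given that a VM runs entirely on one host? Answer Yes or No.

A valid assignment using 9 hosts:
  host 1: 160 = 160
  host 2: 150 = 150
  host 3: 130 = 130
  host 4: 130 = 130
  host 5: 120 + 45 = 165
  host 6: 105 + 60 = 165
  host 7: 90 + 70 = 160
  host 8: 85 + 65 = 150
  host 9: 55 + 55 = 110
Every load is within 165 GB, so 9 hosts suffice.

Yes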